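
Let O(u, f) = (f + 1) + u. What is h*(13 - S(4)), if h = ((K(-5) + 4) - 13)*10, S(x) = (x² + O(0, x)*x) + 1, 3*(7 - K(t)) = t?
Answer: 80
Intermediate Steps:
K(t) = 7 - t/3
O(u, f) = 1 + f + u (O(u, f) = (1 + f) + u = 1 + f + u)
S(x) = 1 + x² + x*(1 + x) (S(x) = (x² + (1 + x + 0)*x) + 1 = (x² + (1 + x)*x) + 1 = (x² + x*(1 + x)) + 1 = 1 + x² + x*(1 + x))
h = -10/3 (h = (((7 - ⅓*(-5)) + 4) - 13)*10 = (((7 + 5/3) + 4) - 13)*10 = ((26/3 + 4) - 13)*10 = (38/3 - 13)*10 = -⅓*10 = -10/3 ≈ -3.3333)
h*(13 - S(4)) = -10*(13 - (1 + 4 + 2*4²))/3 = -10*(13 - (1 + 4 + 2*16))/3 = -10*(13 - (1 + 4 + 32))/3 = -10*(13 - 1*37)/3 = -10*(13 - 37)/3 = -10/3*(-24) = 80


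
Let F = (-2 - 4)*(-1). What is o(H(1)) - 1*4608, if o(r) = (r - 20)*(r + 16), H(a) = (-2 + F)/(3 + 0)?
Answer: -44384/9 ≈ -4931.6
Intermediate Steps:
F = 6 (F = -6*(-1) = 6)
H(a) = 4/3 (H(a) = (-2 + 6)/(3 + 0) = 4/3)
o(r) = (-20 + r)*(16 + r)
o(H(1)) - 1*4608 = (-320 + (4/3)**2 - 4*4/3) - 1*4608 = (-320 + 16/9 - 16/3) - 4608 = -2912/9 - 4608 = -44384/9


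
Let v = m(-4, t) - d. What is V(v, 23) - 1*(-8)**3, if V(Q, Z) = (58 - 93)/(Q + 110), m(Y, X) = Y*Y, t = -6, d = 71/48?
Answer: 3058544/5977 ≈ 511.72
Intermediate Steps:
d = 71/48 (d = 71*(1/48) = 71/48 ≈ 1.4792)
m(Y, X) = Y**2
v = 697/48 (v = (-4)**2 - 1*71/48 = 16 - 71/48 = 697/48 ≈ 14.521)
V(Q, Z) = -35/(110 + Q)
V(v, 23) - 1*(-8)**3 = -35/(110 + 697/48) - 1*(-8)**3 = -35/5977/48 - 1*(-512) = -35*48/5977 + 512 = -1680/5977 + 512 = 3058544/5977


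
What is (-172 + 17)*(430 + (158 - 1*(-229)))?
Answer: -126635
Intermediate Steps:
(-172 + 17)*(430 + (158 - 1*(-229))) = -155*(430 + (158 + 229)) = -155*(430 + 387) = -155*817 = -126635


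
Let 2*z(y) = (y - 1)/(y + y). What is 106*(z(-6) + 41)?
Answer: 52523/12 ≈ 4376.9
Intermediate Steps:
z(y) = (-1 + y)/(4*y) (z(y) = ((y - 1)/(y + y))/2 = ((-1 + y)/((2*y)))/2 = ((-1 + y)*(1/(2*y)))/2 = ((-1 + y)/(2*y))/2 = (-1 + y)/(4*y))
106*(z(-6) + 41) = 106*((1/4)*(-1 - 6)/(-6) + 41) = 106*((1/4)*(-1/6)*(-7) + 41) = 106*(7/24 + 41) = 106*(991/24) = 52523/12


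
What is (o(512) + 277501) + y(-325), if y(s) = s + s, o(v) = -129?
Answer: 276722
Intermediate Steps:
y(s) = 2*s
(o(512) + 277501) + y(-325) = (-129 + 277501) + 2*(-325) = 277372 - 650 = 276722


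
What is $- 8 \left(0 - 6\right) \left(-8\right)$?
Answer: $-384$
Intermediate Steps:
$- 8 \left(0 - 6\right) \left(-8\right) = \left(-8\right) \left(-6\right) \left(-8\right) = 48 \left(-8\right) = -384$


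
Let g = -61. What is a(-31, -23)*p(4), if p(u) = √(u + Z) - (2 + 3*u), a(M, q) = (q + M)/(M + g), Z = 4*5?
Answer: -189/23 + 27*√6/23 ≈ -5.3419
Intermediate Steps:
Z = 20
a(M, q) = (M + q)/(-61 + M) (a(M, q) = (q + M)/(M - 61) = (M + q)/(-61 + M))
p(u) = -2 + √(20 + u) - 3*u (p(u) = √(u + 20) - (2 + 3*u) = √(20 + u) + (-2 - 3*u) = -2 + √(20 + u) - 3*u)
a(-31, -23)*p(4) = ((-31 - 23)/(-61 - 31))*(-2 + √(20 + 4) - 3*4) = (-54/(-92))*(-2 + √24 - 12) = (-1/92*(-54))*(-2 + 2*√6 - 12) = 27*(-14 + 2*√6)/46 = -189/23 + 27*√6/23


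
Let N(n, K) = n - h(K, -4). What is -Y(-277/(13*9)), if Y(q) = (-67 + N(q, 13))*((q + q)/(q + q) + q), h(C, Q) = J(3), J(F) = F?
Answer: -1354720/13689 ≈ -98.964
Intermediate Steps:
h(C, Q) = 3
N(n, K) = -3 + n (N(n, K) = n - 1*3 = n - 3 = -3 + n)
Y(q) = (1 + q)*(-70 + q) (Y(q) = (-67 + (-3 + q))*((q + q)/(q + q) + q) = (-70 + q)*((2*q)/((2*q)) + q) = (-70 + q)*((2*q)*(1/(2*q)) + q) = (-70 + q)*(1 + q) = (1 + q)*(-70 + q))
-Y(-277/(13*9)) = -(-70 + (-277/(13*9))² - (-19113)/(13*9)) = -(-70 + (-277/117)² - (-19113)/117) = -(-70 + (-277*1/117)² - (-19113)/117) = -(-70 + (-277/117)² - 69*(-277/117)) = -(-70 + 76729/13689 + 6371/39) = -1*1354720/13689 = -1354720/13689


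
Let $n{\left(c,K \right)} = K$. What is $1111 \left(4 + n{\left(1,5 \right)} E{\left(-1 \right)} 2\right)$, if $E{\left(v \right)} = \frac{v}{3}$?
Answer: $\frac{2222}{3} \approx 740.67$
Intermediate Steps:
$E{\left(v \right)} = \frac{v}{3}$ ($E{\left(v \right)} = v \frac{1}{3} = \frac{v}{3}$)
$1111 \left(4 + n{\left(1,5 \right)} E{\left(-1 \right)} 2\right) = 1111 \left(4 + 5 \cdot \frac{1}{3} \left(-1\right) 2\right) = 1111 \left(4 + 5 \left(- \frac{1}{3}\right) 2\right) = 1111 \left(4 - \frac{10}{3}\right) = 1111 \cdot \frac{2}{3} = \frac{2222}{3}$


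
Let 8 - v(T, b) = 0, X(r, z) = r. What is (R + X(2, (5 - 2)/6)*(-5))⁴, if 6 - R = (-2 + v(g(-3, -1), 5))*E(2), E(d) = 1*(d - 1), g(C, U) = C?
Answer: 10000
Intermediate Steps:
v(T, b) = 8 (v(T, b) = 8 - 1*0 = 8 + 0 = 8)
E(d) = -1 + d (E(d) = 1*(-1 + d) = -1 + d)
R = 0 (R = 6 - (-2 + 8)*(-1 + 2) = 6 - 6 = 0)
(R + X(2, (5 - 2)/6)*(-5))⁴ = (0 + 2*(-5))⁴ = (0 - 10)⁴ = (-10)⁴ = 10000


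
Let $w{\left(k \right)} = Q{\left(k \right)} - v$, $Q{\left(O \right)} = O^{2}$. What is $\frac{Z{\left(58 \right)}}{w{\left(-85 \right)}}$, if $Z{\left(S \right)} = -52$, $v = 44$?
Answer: $- \frac{52}{7181} \approx -0.0072413$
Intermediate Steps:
$w{\left(k \right)} = -44 + k^{2}$ ($w{\left(k \right)} = k^{2} - 44 = -44 + k^{2}$)
$\frac{Z{\left(58 \right)}}{w{\left(-85 \right)}} = - \frac{52}{-44 + \left(-85\right)^{2}} = - \frac{52}{-44 + 7225} = - \frac{52}{7181}$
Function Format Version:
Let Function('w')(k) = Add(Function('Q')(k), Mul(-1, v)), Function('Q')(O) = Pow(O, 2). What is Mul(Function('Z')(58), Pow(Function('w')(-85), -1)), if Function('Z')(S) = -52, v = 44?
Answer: Rational(-52, 7181) ≈ -0.0072413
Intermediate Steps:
Function('w')(k) = Add(-44, Pow(k, 2)) (Function('w')(k) = Add(Pow(k, 2), Mul(-1, 44)) = Add(Pow(k, 2), -44) = Add(-44, Pow(k, 2)))
Mul(Function('Z')(58), Pow(Function('w')(-85), -1)) = Mul(-52, Pow(Add(-44, Pow(-85, 2)), -1)) = Mul(-52, Pow(Add(-44, 7225), -1)) = Mul(-52, Pow(7181, -1)) = Mul(-52, Rational(1, 7181)) = Rational(-52, 7181)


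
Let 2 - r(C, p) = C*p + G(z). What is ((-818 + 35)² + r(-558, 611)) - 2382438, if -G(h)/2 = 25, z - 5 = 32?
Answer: -1428359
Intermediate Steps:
z = 37 (z = 5 + 32 = 37)
G(h) = -50 (G(h) = -2*25 = -50)
r(C, p) = 52 - C*p (r(C, p) = 2 - (C*p - 50) = 2 - (-50 + C*p) = 2 + (50 - C*p) = 52 - C*p)
((-818 + 35)² + r(-558, 611)) - 2382438 = ((-818 + 35)² + (52 - 1*(-558)*611)) - 2382438 = ((-783)² + (52 + 340938)) - 2382438 = (613089 + 340990) - 2382438 = 954079 - 2382438 = -1428359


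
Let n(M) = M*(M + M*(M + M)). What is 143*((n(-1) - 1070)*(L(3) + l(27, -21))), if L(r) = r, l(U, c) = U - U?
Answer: -459459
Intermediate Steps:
l(U, c) = 0
n(M) = M*(M + 2*M²) (n(M) = M*(M + M*(2*M)) = M*(M + 2*M²))
143*((n(-1) - 1070)*(L(3) + l(27, -21))) = 143*(((-1)²*(1 + 2*(-1)) - 1070)*(3 + 0)) = 143*((1*(1 - 2) - 1070)*3) = 143*((1*(-1) - 1070)*3) = 143*((-1 - 1070)*3) = 143*(-1071*3) = 143*(-3213) = -459459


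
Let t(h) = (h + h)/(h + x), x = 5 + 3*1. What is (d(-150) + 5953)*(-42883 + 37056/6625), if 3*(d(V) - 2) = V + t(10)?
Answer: -9058479235091/35775 ≈ -2.5321e+8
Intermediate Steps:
x = 8 (x = 5 + 3 = 8)
t(h) = 2*h/(8 + h) (t(h) = (h + h)/(h + 8) = (2*h)/(8 + h) = 2*h/(8 + h))
d(V) = 64/27 + V/3 (d(V) = 2 + (V + 2*10/(8 + 10))/3 = 2 + (V + 2*10/18)/3 = 2 + (V + 2*10*(1/18))/3 = 2 + (V + 10/9)/3 = 2 + (10/9 + V)/3 = 2 + (10/27 + V/3) = 64/27 + V/3)
(d(-150) + 5953)*(-42883 + 37056/6625) = ((64/27 + (⅓)*(-150)) + 5953)*(-42883 + 37056/6625) = ((64/27 - 50) + 5953)*(-42883 + 37056*(1/6625)) = (-1286/27 + 5953)*(-42883 + 37056/6625) = (159445/27)*(-284062819/6625) = -9058479235091/35775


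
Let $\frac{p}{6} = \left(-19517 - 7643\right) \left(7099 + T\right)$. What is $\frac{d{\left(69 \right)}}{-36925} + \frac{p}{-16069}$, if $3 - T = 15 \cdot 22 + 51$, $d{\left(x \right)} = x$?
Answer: $\frac{40442258749239}{593347825} \approx 68160.0$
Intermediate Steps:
$T = -378$ ($T = 3 - \left(15 \cdot 22 + 51\right) = 3 - \left(330 + 51\right) = 3 - 381 = -378$)
$p = -1095254160$ ($p = 6 \left(-19517 - 7643\right) \left(7099 - 378\right) = 6 \left(\left(-27160\right) 6721\right) = 6 \left(-182542360\right) = -1095254160$)
$\frac{d{\left(69 \right)}}{-36925} + \frac{p}{-16069} = \frac{69}{-36925} - \frac{1095254160}{-16069} = 69 \left(- \frac{1}{36925}\right) - - \frac{1095254160}{16069} = - \frac{69}{36925} + \frac{1095254160}{16069} = \frac{40442258749239}{593347825}$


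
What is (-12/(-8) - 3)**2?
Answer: 9/4 ≈ 2.2500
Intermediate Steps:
(-12/(-8) - 3)**2 = (-12*(-1/8) - 3)**2 = (3/2 - 3)**2 = (-3/2)**2 = 9/4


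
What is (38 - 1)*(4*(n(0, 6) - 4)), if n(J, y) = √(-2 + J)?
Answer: -592 + 148*I*√2 ≈ -592.0 + 209.3*I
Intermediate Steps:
(38 - 1)*(4*(n(0, 6) - 4)) = (38 - 1)*(4*(√(-2 + 0) - 4)) = 37*(4*(√(-2) - 4)) = 37*(4*(I*√2 - 4)) = 37*(4*(-4 + I*√2)) = 37*(-16 + 4*I*√2) = -592 + 148*I*√2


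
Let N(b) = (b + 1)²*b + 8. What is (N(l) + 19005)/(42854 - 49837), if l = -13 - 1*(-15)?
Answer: -19031/6983 ≈ -2.7253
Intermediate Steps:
l = 2 (l = -13 + 15 = 2)
N(b) = 8 + b*(1 + b)² (N(b) = (1 + b)²*b + 8 = b*(1 + b)² + 8 = 8 + b*(1 + b)²)
(N(l) + 19005)/(42854 - 49837) = ((8 + 2*(1 + 2)²) + 19005)/(42854 - 49837) = ((8 + 2*3²) + 19005)/(-6983) = ((8 + 2*9) + 19005)*(-1/6983) = ((8 + 18) + 19005)*(-1/6983) = (26 + 19005)*(-1/6983) = 19031*(-1/6983) = -19031/6983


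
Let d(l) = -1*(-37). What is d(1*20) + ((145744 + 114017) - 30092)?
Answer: 229706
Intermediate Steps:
d(l) = 37
d(1*20) + ((145744 + 114017) - 30092) = 37 + ((145744 + 114017) - 30092) = 37 + (259761 - 30092) = 37 + 229669 = 229706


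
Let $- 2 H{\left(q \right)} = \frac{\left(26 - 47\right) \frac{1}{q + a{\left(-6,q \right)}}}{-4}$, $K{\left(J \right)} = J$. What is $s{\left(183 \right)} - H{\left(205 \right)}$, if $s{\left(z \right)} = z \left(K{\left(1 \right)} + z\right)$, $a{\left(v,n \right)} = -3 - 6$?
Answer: $\frac{7542531}{224} \approx 33672.0$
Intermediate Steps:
$a{\left(v,n \right)} = -9$ ($a{\left(v,n \right)} = -3 - 6 = -9$)
$s{\left(z \right)} = z \left(1 + z\right)$
$H{\left(q \right)} = - \frac{21}{8 \left(-9 + q\right)}$ ($H{\left(q \right)} = - \frac{\frac{26 - 47}{q - 9} \frac{1}{-4}}{2} = - \frac{- \frac{21}{-9 + q} \left(- \frac{1}{4}\right)}{2} = - \frac{\frac{21}{4} \frac{1}{-9 + q}}{2} = - \frac{21}{8 \left(-9 + q\right)}$)
$s{\left(183 \right)} - H{\left(205 \right)} = 183 \left(1 + 183\right) - - \frac{21}{-72 + 8 \cdot 205} = 183 \cdot 184 - - \frac{21}{-72 + 1640} = 33672 - - \frac{21}{1568} = 33672 - \left(-21\right) \frac{1}{1568} = 33672 - - \frac{3}{224} = 33672 + \frac{3}{224} = \frac{7542531}{224}$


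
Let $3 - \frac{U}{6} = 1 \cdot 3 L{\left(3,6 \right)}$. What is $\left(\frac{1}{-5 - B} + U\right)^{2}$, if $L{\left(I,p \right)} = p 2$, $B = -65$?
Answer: $\frac{141110641}{3600} \approx 39197.0$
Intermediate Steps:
$L{\left(I,p \right)} = 2 p$
$U = -198$ ($U = 18 - 6 \cdot 1 \cdot 3 \cdot 2 \cdot 6 = 18 - 6 \cdot 3 \cdot 12 = 18 - 216 = -198$)
$\left(\frac{1}{-5 - B} + U\right)^{2} = \left(\frac{1}{-5 - -65} - 198\right)^{2} = \left(\frac{1}{-5 + 65} - 198\right)^{2} = \left(\frac{1}{60} - 198\right)^{2} = \left(- \frac{11879}{60}\right)^{2} = \frac{141110641}{3600}$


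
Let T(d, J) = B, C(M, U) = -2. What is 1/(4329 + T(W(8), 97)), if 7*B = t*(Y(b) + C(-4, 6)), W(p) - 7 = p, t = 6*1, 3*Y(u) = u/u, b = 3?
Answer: 7/30293 ≈ 0.00023108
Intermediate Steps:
Y(u) = 1/3 (Y(u) = (u/u)/3 = (1/3)*1 = 1/3)
t = 6
W(p) = 7 + p
B = -10/7 (B = (6*(1/3 - 2))/7 = (6*(-5/3))/7 = (1/7)*(-10) = -10/7 ≈ -1.4286)
T(d, J) = -10/7
1/(4329 + T(W(8), 97)) = 1/(4329 - 10/7) = 1/(30293/7) = 7/30293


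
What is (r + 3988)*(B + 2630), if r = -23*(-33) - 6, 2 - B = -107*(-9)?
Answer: 7912729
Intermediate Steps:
B = -961 (B = 2 - (-107)*(-9) = 2 - 1*963 = 2 - 963 = -961)
r = 753 (r = 759 - 6 = 753)
(r + 3988)*(B + 2630) = (753 + 3988)*(-961 + 2630) = 4741*1669 = 7912729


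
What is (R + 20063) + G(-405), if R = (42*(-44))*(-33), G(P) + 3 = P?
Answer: 80639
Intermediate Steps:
G(P) = -3 + P
R = 60984 (R = -1848*(-33) = 60984)
(R + 20063) + G(-405) = (60984 + 20063) + (-3 - 405) = 81047 - 408 = 80639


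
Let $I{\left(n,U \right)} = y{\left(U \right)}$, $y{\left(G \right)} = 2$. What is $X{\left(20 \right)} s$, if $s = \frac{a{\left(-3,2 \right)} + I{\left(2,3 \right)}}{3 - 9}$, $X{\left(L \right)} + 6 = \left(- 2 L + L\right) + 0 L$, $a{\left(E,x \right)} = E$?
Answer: $- \frac{13}{3} \approx -4.3333$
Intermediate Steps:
$I{\left(n,U \right)} = 2$
$X{\left(L \right)} = -6 - L$ ($X{\left(L \right)} = -6 + \left(\left(- 2 L + L\right) + 0 L\right) = -6 + \left(- L + 0\right) = -6 - L$)
$s = \frac{1}{6}$ ($s = \frac{-3 + 2}{3 - 9} = - \frac{1}{-6} = \left(-1\right) \left(- \frac{1}{6}\right) = \frac{1}{6} \approx 0.16667$)
$X{\left(20 \right)} s = \left(-6 - 20\right) \frac{1}{6} = \left(-26\right) \frac{1}{6} = - \frac{13}{3}$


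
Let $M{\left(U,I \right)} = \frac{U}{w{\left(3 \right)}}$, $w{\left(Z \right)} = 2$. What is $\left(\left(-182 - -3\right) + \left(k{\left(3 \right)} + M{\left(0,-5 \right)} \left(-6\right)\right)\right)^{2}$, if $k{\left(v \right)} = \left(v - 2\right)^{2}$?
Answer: $31684$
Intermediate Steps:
$k{\left(v \right)} = \left(-2 + v\right)^{2}$
$M{\left(U,I \right)} = \frac{U}{2}$
$\left(\left(-182 - -3\right) + \left(k{\left(3 \right)} + M{\left(0,-5 \right)} \left(-6\right)\right)\right)^{2} = \left(\left(-182 - -3\right) + \left(\left(-2 + 3\right)^{2} + \frac{1}{2} \cdot 0 \left(-6\right)\right)\right)^{2} = \left(\left(-182 + 3\right) + \left(1^{2} + 0 \left(-6\right)\right)\right)^{2} = \left(-179 + \left(1 + 0\right)\right)^{2} = \left(-179 + 1\right)^{2} = \left(-178\right)^{2} = 31684$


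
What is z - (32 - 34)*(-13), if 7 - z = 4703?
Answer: -4722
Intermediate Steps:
z = -4696 (z = 7 - 1*4703 = 7 - 4703 = -4696)
z - (32 - 34)*(-13) = -4696 - (32 - 34)*(-13) = -4696 - (-2)*(-13) = -4696 - 1*26 = -4696 - 26 = -4722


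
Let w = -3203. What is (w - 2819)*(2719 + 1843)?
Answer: -27472364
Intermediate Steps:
(w - 2819)*(2719 + 1843) = (-3203 - 2819)*(2719 + 1843) = -6022*4562 = -27472364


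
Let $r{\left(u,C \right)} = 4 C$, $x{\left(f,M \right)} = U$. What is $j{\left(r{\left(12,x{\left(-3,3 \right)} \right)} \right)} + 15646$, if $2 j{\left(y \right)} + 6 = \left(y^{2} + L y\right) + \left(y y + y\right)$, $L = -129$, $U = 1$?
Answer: $15403$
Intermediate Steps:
$x{\left(f,M \right)} = 1$
$j{\left(y \right)} = -3 + y^{2} - 64 y$ ($j{\left(y \right)} = -3 + \frac{\left(y^{2} - 129 y\right) + \left(y y + y\right)}{2} = -3 + \frac{\left(y^{2} - 129 y\right) + \left(y^{2} + y\right)}{2} = -3 + \frac{\left(y^{2} - 129 y\right) + \left(y + y^{2}\right)}{2} = -3 + \frac{- 128 y + 2 y^{2}}{2} = -3 + \left(y^{2} - 64 y\right) = -3 + y^{2} - 64 y$)
$j{\left(r{\left(12,x{\left(-3,3 \right)} \right)} \right)} + 15646 = \left(-3 + \left(4 \cdot 1\right)^{2} - 64 \cdot 4 \cdot 1\right) + 15646 = \left(-3 + 4^{2} - 256\right) + 15646 = \left(-3 + 16 - 256\right) + 15646 = -243 + 15646 = 15403$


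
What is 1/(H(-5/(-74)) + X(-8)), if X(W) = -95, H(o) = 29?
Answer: -1/66 ≈ -0.015152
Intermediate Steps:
1/(H(-5/(-74)) + X(-8)) = 1/(29 - 95) = 1/(-66) = -1/66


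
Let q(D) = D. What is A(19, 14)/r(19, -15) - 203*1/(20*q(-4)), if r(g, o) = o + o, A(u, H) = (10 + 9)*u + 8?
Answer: -781/80 ≈ -9.7625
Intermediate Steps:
A(u, H) = 8 + 19*u (A(u, H) = 19*u + 8 = 8 + 19*u)
r(g, o) = 2*o
A(19, 14)/r(19, -15) - 203*1/(20*q(-4)) = (8 + 19*19)/((2*(-15))) - 203/(-5*(-4)*(-4)) = (8 + 361)/(-30) - 203/(20*(-4)) = 369*(-1/30) - 203/(-80) = -123/10 - 203*(-1/80) = -123/10 + 203/80 = -781/80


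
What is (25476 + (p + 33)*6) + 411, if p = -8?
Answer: 26037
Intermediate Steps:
(25476 + (p + 33)*6) + 411 = (25476 + (-8 + 33)*6) + 411 = (25476 + 25*6) + 411 = (25476 + 150) + 411 = 25626 + 411 = 26037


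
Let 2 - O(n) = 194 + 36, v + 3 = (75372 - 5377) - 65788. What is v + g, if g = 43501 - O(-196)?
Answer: 47933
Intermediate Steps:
v = 4204 (v = -3 + ((75372 - 5377) - 65788) = -3 + (69995 - 65788) = -3 + 4207 = 4204)
O(n) = -228 (O(n) = 2 - (194 + 36) = 2 - 1*230 = 2 - 230 = -228)
g = 43729 (g = 43501 - 1*(-228) = 43501 + 228 = 43729)
v + g = 4204 + 43729 = 47933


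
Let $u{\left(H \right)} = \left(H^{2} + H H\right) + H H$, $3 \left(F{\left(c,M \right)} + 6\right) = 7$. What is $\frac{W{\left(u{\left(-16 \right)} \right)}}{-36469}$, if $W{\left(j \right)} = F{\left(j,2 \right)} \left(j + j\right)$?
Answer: $\frac{5632}{36469} \approx 0.15443$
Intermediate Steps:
$F{\left(c,M \right)} = - \frac{11}{3}$ ($F{\left(c,M \right)} = -6 + \frac{1}{3} \cdot 7 = -6 + \frac{7}{3} = - \frac{11}{3}$)
$u{\left(H \right)} = 3 H^{2}$ ($u{\left(H \right)} = \left(H^{2} + H^{2}\right) + H^{2} = 2 H^{2} + H^{2} = 3 H^{2}$)
$W{\left(j \right)} = - \frac{22 j}{3}$ ($W{\left(j \right)} = - \frac{11 \left(j + j\right)}{3} = - \frac{11 \cdot 2 j}{3} = - \frac{22 j}{3}$)
$\frac{W{\left(u{\left(-16 \right)} \right)}}{-36469} = \frac{\left(- \frac{22}{3}\right) 3 \left(-16\right)^{2}}{-36469} = - \frac{22 \cdot 3 \cdot 256}{3} \left(- \frac{1}{36469}\right) = \left(- \frac{22}{3}\right) 768 \left(- \frac{1}{36469}\right) = \left(-5632\right) \left(- \frac{1}{36469}\right) = \frac{5632}{36469}$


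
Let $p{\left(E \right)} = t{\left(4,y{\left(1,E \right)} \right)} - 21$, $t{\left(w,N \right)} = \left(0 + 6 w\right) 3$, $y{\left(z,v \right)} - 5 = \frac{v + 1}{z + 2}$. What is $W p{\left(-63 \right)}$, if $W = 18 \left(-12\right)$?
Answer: $-11016$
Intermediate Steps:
$y{\left(z,v \right)} = 5 + \frac{1 + v}{2 + z}$ ($y{\left(z,v \right)} = 5 + \frac{v + 1}{z + 2} = 5 + \frac{1 + v}{2 + z}$)
$t{\left(w,N \right)} = 18 w$ ($t{\left(w,N \right)} = 6 w 3 = 18 w$)
$W = -216$
$p{\left(E \right)} = 51$ ($p{\left(E \right)} = 18 \cdot 4 - 21 = 72 - 21 = 51$)
$W p{\left(-63 \right)} = \left(-216\right) 51 = -11016$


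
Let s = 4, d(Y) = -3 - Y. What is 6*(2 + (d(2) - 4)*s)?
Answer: -204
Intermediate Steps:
6*(2 + (d(2) - 4)*s) = 6*(2 + ((-3 - 1*2) - 4)*4) = 6*(2 + ((-3 - 2) - 4)*4) = 6*(2 + (-5 - 4)*4) = 6*(2 - 9*4) = 6*(2 - 36) = 6*(-34) = -204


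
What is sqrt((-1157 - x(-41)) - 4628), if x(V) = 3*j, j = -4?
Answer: I*sqrt(5773) ≈ 75.98*I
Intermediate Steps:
x(V) = -12 (x(V) = 3*(-4) = -12)
sqrt((-1157 - x(-41)) - 4628) = sqrt((-1157 - 1*(-12)) - 4628) = sqrt((-1157 + 12) - 4628) = sqrt(-1145 - 4628) = sqrt(-5773) = I*sqrt(5773)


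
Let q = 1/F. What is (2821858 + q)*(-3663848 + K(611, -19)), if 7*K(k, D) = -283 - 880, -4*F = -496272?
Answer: -8979457895118116155/868476 ≈ -1.0339e+13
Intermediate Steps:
F = 124068 (F = -¼*(-496272) = 124068)
q = 1/124068 ≈ 8.0601e-6
K(k, D) = -1163/7 (K(k, D) = (-283 - 880)/7 = (⅐)*(-1163) = -1163/7)
(2821858 + q)*(-3663848 + K(611, -19)) = (2821858 + 1/124068)*(-3663848 - 1163/7) = (350102278345/124068)*(-25648099/7) = -8979457895118116155/868476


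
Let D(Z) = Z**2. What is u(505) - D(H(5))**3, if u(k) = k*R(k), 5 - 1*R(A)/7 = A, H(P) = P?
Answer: -1783125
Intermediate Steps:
R(A) = 35 - 7*A
u(k) = k*(35 - 7*k)
u(505) - D(H(5))**3 = 7*505*(5 - 1*505) - (5**2)**3 = 7*505*(5 - 505) - 1*25**3 = 7*505*(-500) - 1*15625 = -1767500 - 15625 = -1783125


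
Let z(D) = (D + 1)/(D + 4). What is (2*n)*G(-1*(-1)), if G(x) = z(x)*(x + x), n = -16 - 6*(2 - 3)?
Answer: -16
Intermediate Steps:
z(D) = (1 + D)/(4 + D)
n = -10 (n = -16 - 6*(-1) = -16 - 1*(-6) = -16 + 6 = -10)
G(x) = 2*x*(1 + x)/(4 + x) (G(x) = ((1 + x)/(4 + x))*(x + x) = ((1 + x)/(4 + x))*(2*x) = 2*x*(1 + x)/(4 + x))
(2*n)*G(-1*(-1)) = (2*(-10))*(2*(-1*(-1))*(1 - 1*(-1))/(4 - 1*(-1))) = -40*(1 + 1)/(4 + 1) = -40*2/5 = -20*⅘ = -16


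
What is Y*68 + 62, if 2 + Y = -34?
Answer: -2386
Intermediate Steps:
Y = -36 (Y = -2 - 34 = -36)
Y*68 + 62 = -36*68 + 62 = -2448 + 62 = -2386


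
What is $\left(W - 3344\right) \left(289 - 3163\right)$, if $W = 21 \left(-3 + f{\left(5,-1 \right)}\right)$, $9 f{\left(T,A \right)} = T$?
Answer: $9758188$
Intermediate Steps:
$f{\left(T,A \right)} = \frac{T}{9}$
$W = - \frac{154}{3}$ ($W = 21 \left(-3 + \frac{1}{9} \cdot 5\right) = 21 \left(-3 + \frac{5}{9}\right) = 21 \left(- \frac{22}{9}\right) = - \frac{154}{3} \approx -51.333$)
$\left(W - 3344\right) \left(289 - 3163\right) = \left(- \frac{154}{3} - 3344\right) \left(289 - 3163\right) = - \frac{10186 \left(289 - 3163\right)}{3} = \left(- \frac{10186}{3}\right) \left(-2874\right) = 9758188$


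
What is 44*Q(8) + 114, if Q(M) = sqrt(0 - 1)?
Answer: 114 + 44*I ≈ 114.0 + 44.0*I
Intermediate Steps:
Q(M) = I (Q(M) = sqrt(-1) = I)
44*Q(8) + 114 = 44*I + 114 = 114 + 44*I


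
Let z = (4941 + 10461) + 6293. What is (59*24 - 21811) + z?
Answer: 1300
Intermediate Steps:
z = 21695 (z = 15402 + 6293 = 21695)
(59*24 - 21811) + z = (59*24 - 21811) + 21695 = (1416 - 21811) + 21695 = -20395 + 21695 = 1300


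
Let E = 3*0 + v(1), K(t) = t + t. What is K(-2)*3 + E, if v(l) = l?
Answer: -11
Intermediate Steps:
K(t) = 2*t
E = 1 (E = 3*0 + 1 = 0 + 1 = 1)
K(-2)*3 + E = (2*(-2))*3 + 1 = -4*3 + 1 = -12 + 1 = -11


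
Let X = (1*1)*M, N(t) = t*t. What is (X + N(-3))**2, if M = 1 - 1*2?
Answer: 64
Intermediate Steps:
N(t) = t**2
M = -1 (M = 1 - 2 = -1)
X = -1 (X = (1*1)*(-1) = 1*(-1) = -1)
(X + N(-3))**2 = (-1 + (-3)**2)**2 = (-1 + 9)**2 = 8**2 = 64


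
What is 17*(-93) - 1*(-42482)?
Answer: 40901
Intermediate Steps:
17*(-93) - 1*(-42482) = -1581 + 42482 = 40901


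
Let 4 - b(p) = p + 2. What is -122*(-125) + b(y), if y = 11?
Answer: 15241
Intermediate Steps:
b(p) = 2 - p (b(p) = 4 - (p + 2) = 4 - (2 + p) = 4 + (-2 - p) = 2 - p)
-122*(-125) + b(y) = -122*(-125) + (2 - 1*11) = 15250 + (2 - 11) = 15250 - 9 = 15241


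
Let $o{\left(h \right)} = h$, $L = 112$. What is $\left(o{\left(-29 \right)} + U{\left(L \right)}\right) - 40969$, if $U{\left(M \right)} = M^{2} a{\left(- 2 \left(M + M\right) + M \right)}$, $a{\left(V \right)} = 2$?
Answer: $-15910$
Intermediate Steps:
$U{\left(M \right)} = 2 M^{2}$ ($U{\left(M \right)} = M^{2} \cdot 2 = 2 M^{2}$)
$\left(o{\left(-29 \right)} + U{\left(L \right)}\right) - 40969 = \left(-29 + 2 \cdot 112^{2}\right) - 40969 = \left(-29 + 2 \cdot 12544\right) - 40969 = \left(-29 + 25088\right) - 40969 = 25059 - 40969 = -15910$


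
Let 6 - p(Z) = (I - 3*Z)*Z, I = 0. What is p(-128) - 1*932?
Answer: 48226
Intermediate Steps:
p(Z) = 6 + 3*Z² (p(Z) = 6 - (0 - 3*Z)*Z = 6 - (-3*Z)*Z = 6 - (-3)*Z² = 6 + 3*Z²)
p(-128) - 1*932 = (6 + 3*(-128)²) - 1*932 = (6 + 3*16384) - 932 = (6 + 49152) - 932 = 49158 - 932 = 48226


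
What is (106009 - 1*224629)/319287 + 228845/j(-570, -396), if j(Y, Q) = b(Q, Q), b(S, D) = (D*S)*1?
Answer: 18155239865/16689770064 ≈ 1.0878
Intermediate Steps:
b(S, D) = D*S
j(Y, Q) = Q² (j(Y, Q) = Q*Q = Q²)
(106009 - 1*224629)/319287 + 228845/j(-570, -396) = (106009 - 1*224629)/319287 + 228845/((-396)²) = (106009 - 224629)*(1/319287) + 228845/156816 = -118620*1/319287 + 228845*(1/156816) = -39540/106429 + 228845/156816 = 18155239865/16689770064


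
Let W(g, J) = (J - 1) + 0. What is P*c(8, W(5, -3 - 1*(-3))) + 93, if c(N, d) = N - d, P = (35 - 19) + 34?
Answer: 543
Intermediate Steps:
P = 50 (P = 16 + 34 = 50)
W(g, J) = -1 + J (W(g, J) = (-1 + J) + 0 = -1 + J)
P*c(8, W(5, -3 - 1*(-3))) + 93 = 50*(8 - (-1 + (-3 - 1*(-3)))) + 93 = 50*(8 - (-1 + (-3 + 3))) + 93 = 50*(8 - (-1 + 0)) + 93 = 50*(8 - 1*(-1)) + 93 = 50*(8 + 1) + 93 = 50*9 + 93 = 450 + 93 = 543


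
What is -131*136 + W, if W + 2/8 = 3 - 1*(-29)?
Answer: -71137/4 ≈ -17784.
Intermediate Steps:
W = 127/4 (W = -¼ + (3 - 1*(-29)) = -¼ + (3 + 29) = -¼ + 32 = 127/4 ≈ 31.750)
-131*136 + W = -131*136 + 127/4 = -17816 + 127/4 = -71137/4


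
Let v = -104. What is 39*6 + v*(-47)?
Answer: 5122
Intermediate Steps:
39*6 + v*(-47) = 39*6 - 104*(-47) = 234 + 4888 = 5122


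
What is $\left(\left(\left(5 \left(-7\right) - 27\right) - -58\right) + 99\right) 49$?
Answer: $4655$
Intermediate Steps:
$\left(\left(\left(5 \left(-7\right) - 27\right) - -58\right) + 99\right) 49 = \left(\left(\left(-35 - 27\right) + 58\right) + 99\right) 49 = \left(\left(-62 + 58\right) + 99\right) 49 = \left(-4 + 99\right) 49 = 95 \cdot 49 = 4655$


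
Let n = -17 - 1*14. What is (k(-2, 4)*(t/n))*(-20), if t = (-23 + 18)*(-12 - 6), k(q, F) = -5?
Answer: -9000/31 ≈ -290.32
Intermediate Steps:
t = 90 (t = -5*(-18) = 90)
n = -31 (n = -17 - 14 = -31)
(k(-2, 4)*(t/n))*(-20) = -450/(-31)*(-20) = -450*(-1)/31*(-20) = -5*(-90/31)*(-20) = (450/31)*(-20) = -9000/31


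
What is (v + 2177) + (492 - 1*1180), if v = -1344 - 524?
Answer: -379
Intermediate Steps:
v = -1868
(v + 2177) + (492 - 1*1180) = (-1868 + 2177) + (492 - 1*1180) = 309 + (492 - 1180) = 309 - 688 = -379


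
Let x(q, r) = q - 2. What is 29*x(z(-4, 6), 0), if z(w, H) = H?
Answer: 116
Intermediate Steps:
x(q, r) = -2 + q
29*x(z(-4, 6), 0) = 29*(-2 + 6) = 29*4 = 116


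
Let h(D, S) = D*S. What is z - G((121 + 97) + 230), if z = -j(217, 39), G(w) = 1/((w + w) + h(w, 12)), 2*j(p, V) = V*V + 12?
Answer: -4807489/6272 ≈ -766.50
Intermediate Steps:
j(p, V) = 6 + V**2/2 (j(p, V) = (V*V + 12)/2 = (V**2 + 12)/2 = (12 + V**2)/2 = 6 + V**2/2)
G(w) = 1/(14*w) (G(w) = 1/((w + w) + w*12) = 1/(2*w + 12*w) = 1/(14*w))
z = -1533/2 (z = -(6 + (1/2)*39**2) = -(6 + (1/2)*1521) = -(6 + 1521/2) = -1*1533/2 = -1533/2 ≈ -766.50)
z - G((121 + 97) + 230) = -1533/2 - 1/(14*((121 + 97) + 230)) = -1533/2 - 1/(14*(218 + 230)) = -1533/2 - 1/(14*448) = -1533/2 - 1*1/6272 = -1533/2 - 1/6272 = -4807489/6272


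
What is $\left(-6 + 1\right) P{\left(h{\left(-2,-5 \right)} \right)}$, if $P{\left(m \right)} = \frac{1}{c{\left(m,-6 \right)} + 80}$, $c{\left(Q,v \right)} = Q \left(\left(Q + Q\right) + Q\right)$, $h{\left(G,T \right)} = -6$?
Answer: $- \frac{5}{188} \approx -0.026596$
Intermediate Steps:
$c{\left(Q,v \right)} = 3 Q^{2}$ ($c{\left(Q,v \right)} = Q \left(2 Q + Q\right) = Q 3 Q = 3 Q^{2}$)
$P{\left(m \right)} = \frac{1}{80 + 3 m^{2}}$ ($P{\left(m \right)} = \frac{1}{3 m^{2} + 80} = \frac{1}{80 + 3 m^{2}}$)
$\left(-6 + 1\right) P{\left(h{\left(-2,-5 \right)} \right)} = \frac{-6 + 1}{80 + 3 \left(-6\right)^{2}} = - \frac{5}{80 + 3 \cdot 36} = - \frac{5}{80 + 108} = - \frac{5}{188}$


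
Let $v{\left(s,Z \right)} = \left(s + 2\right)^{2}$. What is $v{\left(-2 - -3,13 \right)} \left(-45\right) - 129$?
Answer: $-534$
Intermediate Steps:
$v{\left(s,Z \right)} = \left(2 + s\right)^{2}$
$v{\left(-2 - -3,13 \right)} \left(-45\right) - 129 = \left(2 - -1\right)^{2} \left(-45\right) - 129 = \left(2 + \left(-2 + 3\right)\right)^{2} \left(-45\right) - 129 = \left(2 + 1\right)^{2} \left(-45\right) - 129 = 3^{2} \left(-45\right) - 129 = 9 \left(-45\right) - 129 = -405 - 129 = -534$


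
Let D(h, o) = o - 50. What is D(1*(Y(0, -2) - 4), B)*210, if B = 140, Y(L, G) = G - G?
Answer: 18900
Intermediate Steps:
Y(L, G) = 0
D(h, o) = -50 + o
D(1*(Y(0, -2) - 4), B)*210 = (-50 + 140)*210 = 90*210 = 18900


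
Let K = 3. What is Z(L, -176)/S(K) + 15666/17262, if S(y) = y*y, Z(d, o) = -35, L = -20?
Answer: -3676/1233 ≈ -2.9813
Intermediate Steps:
S(y) = y²
Z(L, -176)/S(K) + 15666/17262 = -35/(3²) + 15666/17262 = -35/9 + 15666*(1/17262) = -35*⅑ + 373/411 = -35/9 + 373/411 = -3676/1233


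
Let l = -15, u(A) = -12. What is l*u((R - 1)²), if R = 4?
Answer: 180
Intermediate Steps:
l*u((R - 1)²) = -15*(-12) = 180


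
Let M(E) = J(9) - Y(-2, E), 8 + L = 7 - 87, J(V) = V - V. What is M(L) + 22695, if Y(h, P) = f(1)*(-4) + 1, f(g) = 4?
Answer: 22710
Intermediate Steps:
Y(h, P) = -15 (Y(h, P) = 4*(-4) + 1 = -16 + 1 = -15)
J(V) = 0
L = -88 (L = -8 + (7 - 87) = -8 - 80 = -88)
M(E) = 15 (M(E) = 0 - 1*(-15) = 0 + 15 = 15)
M(L) + 22695 = 15 + 22695 = 22710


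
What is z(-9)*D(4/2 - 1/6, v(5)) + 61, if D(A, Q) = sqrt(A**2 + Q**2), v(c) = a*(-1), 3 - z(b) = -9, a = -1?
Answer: 61 + 2*sqrt(157) ≈ 86.060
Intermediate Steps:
z(b) = 12 (z(b) = 3 - 1*(-9) = 3 + 9 = 12)
v(c) = 1 (v(c) = -1*(-1) = 1)
z(-9)*D(4/2 - 1/6, v(5)) + 61 = 12*sqrt((4/2 - 1/6)**2 + 1**2) + 61 = 12*sqrt((4*(1/2) - 1*1/6)**2 + 1) + 61 = 12*sqrt((2 - 1/6)**2 + 1) + 61 = 12*sqrt((11/6)**2 + 1) + 61 = 12*sqrt(121/36 + 1) + 61 = 12*sqrt(157/36) + 61 = 12*(sqrt(157)/6) + 61 = 2*sqrt(157) + 61 = 61 + 2*sqrt(157)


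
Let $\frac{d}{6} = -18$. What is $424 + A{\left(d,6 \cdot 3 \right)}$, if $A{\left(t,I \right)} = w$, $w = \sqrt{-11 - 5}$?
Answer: $424 + 4 i \approx 424.0 + 4.0 i$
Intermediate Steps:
$w = 4 i$ ($w = \sqrt{-16} = 4 i \approx 4.0 i$)
$d = -108$ ($d = 6 \left(-18\right) = -108$)
$A{\left(t,I \right)} = 4 i$
$424 + A{\left(d,6 \cdot 3 \right)} = 424 + 4 i$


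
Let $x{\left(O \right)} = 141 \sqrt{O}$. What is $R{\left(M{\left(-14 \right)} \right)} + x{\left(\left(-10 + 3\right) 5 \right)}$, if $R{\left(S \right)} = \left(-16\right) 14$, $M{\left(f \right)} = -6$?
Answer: $-224 + 141 i \sqrt{35} \approx -224.0 + 834.17 i$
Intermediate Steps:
$R{\left(S \right)} = -224$
$R{\left(M{\left(-14 \right)} \right)} + x{\left(\left(-10 + 3\right) 5 \right)} = -224 + 141 \sqrt{\left(-10 + 3\right) 5} = -224 + 141 \sqrt{\left(-7\right) 5} = -224 + 141 \sqrt{-35} = -224 + 141 i \sqrt{35}$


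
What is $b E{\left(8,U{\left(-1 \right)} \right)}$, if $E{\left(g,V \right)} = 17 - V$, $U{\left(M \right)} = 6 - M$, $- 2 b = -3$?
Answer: $15$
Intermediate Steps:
$b = \frac{3}{2}$ ($b = \left(- \frac{1}{2}\right) \left(-3\right) = \frac{3}{2} \approx 1.5$)
$b E{\left(8,U{\left(-1 \right)} \right)} = \frac{3 \left(17 - \left(6 - -1\right)\right)}{2} = \frac{3 \left(17 - \left(6 + 1\right)\right)}{2} = \frac{3 \left(17 - 7\right)}{2} = \frac{3}{2} \cdot 10 = 15$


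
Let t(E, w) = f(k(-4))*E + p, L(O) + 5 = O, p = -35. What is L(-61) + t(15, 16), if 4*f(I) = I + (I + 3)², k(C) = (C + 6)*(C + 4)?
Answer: -269/4 ≈ -67.250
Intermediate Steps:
k(C) = (4 + C)*(6 + C) (k(C) = (6 + C)*(4 + C) = (4 + C)*(6 + C))
L(O) = -5 + O
f(I) = I/4 + (3 + I)²/4 (f(I) = (I + (I + 3)²)/4 = (I + (3 + I)²)/4 = I/4 + (3 + I)²/4)
t(E, w) = -35 + 9*E/4 (t(E, w) = ((24 + (-4)² + 10*(-4))/4 + (3 + (24 + (-4)² + 10*(-4)))²/4)*E - 35 = ((24 + 16 - 40)/4 + (3 + (24 + 16 - 40))²/4)*E - 35 = ((¼)*0 + (3 + 0)²/4)*E - 35 = (0 + (¼)*3²)*E - 35 = (0 + (¼)*9)*E - 35 = (0 + 9/4)*E - 35 = 9*E/4 - 35 = -35 + 9*E/4)
L(-61) + t(15, 16) = (-5 - 61) + (-35 + (9/4)*15) = -66 + (-35 + 135/4) = -66 - 5/4 = -269/4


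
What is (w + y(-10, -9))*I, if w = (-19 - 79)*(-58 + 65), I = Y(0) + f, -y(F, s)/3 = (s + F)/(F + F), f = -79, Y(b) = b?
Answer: 1088383/20 ≈ 54419.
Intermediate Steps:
y(F, s) = -3*(F + s)/(2*F) (y(F, s) = -3*(s + F)/(F + F) = -3*(F + s)/(2*F))
I = -79 (I = 0 - 79 = -79)
w = -686 (w = -98*7 = -686)
(w + y(-10, -9))*I = (-686 + (3/2)*(-1*(-10) - 1*(-9))/(-10))*(-79) = (-686 + (3/2)*(-⅒)*(10 + 9))*(-79) = (-686 + (3/2)*(-⅒)*19)*(-79) = (-686 - 57/20)*(-79) = -13777/20*(-79) = 1088383/20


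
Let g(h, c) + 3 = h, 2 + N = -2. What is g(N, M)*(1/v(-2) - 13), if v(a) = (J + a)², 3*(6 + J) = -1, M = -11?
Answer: 56812/625 ≈ 90.899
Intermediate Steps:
N = -4 (N = -2 - 2 = -4)
g(h, c) = -3 + h
J = -19/3 (J = -6 + (⅓)*(-1) = -6 - ⅓ = -19/3 ≈ -6.3333)
v(a) = (-19/3 + a)²
g(N, M)*(1/v(-2) - 13) = (-3 - 4)*(1/((-19 + 3*(-2))²/9) - 13) = -7*(1/((-19 - 6)²/9) - 13) = -7*(1/((⅑)*(-25)²) - 13) = -7*(1/((⅑)*625) - 13) = -7*(1/(625/9) - 13) = -7*(9/625 - 13) = -7*(-8116/625) = 56812/625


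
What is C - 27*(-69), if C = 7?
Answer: 1870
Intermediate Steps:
C - 27*(-69) = 7 - 27*(-69) = 7 + 1863 = 1870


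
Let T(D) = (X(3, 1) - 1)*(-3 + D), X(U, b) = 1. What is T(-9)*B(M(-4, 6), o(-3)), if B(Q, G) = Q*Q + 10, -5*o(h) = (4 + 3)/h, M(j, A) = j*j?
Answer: 0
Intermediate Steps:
M(j, A) = j²
T(D) = 0 (T(D) = (1 - 1)*(-3 + D) = 0*(-3 + D) = 0)
o(h) = -7/(5*h) (o(h) = -(4 + 3)/(5*h) = -7/(5*h))
B(Q, G) = 10 + Q² (B(Q, G) = Q² + 10 = 10 + Q²)
T(-9)*B(M(-4, 6), o(-3)) = 0*(10 + ((-4)²)²) = 0*(10 + 16²) = 0*(10 + 256) = 0*266 = 0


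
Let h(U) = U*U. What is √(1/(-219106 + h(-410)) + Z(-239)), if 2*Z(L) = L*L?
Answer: √18575835125793/25503 ≈ 169.00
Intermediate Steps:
h(U) = U²
Z(L) = L²/2 (Z(L) = (L*L)/2 = L²/2)
√(1/(-219106 + h(-410)) + Z(-239)) = √(1/(-219106 + (-410)²) + (½)*(-239)²) = √(1/(-219106 + 168100) + (½)*57121) = √(1/(-51006) + 57121/2) = √(-1/51006 + 57121/2) = √(728378431/25503) = √18575835125793/25503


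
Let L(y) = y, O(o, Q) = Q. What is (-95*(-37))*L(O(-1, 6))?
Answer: 21090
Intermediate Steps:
(-95*(-37))*L(O(-1, 6)) = -95*(-37)*6 = 3515*6 = 21090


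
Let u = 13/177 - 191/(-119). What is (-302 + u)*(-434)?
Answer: 392191664/3009 ≈ 1.3034e+5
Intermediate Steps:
u = 35354/21063 (u = 13*(1/177) - 191*(-1/119) = 13/177 + 191/119 = 35354/21063 ≈ 1.6785)
(-302 + u)*(-434) = (-302 + 35354/21063)*(-434) = -6325672/21063*(-434) = 392191664/3009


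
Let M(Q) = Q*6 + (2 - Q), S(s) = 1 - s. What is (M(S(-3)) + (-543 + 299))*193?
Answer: -42846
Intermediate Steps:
M(Q) = 2 + 5*Q (M(Q) = 6*Q + (2 - Q) = 2 + 5*Q)
(M(S(-3)) + (-543 + 299))*193 = ((2 + 5*(1 - 1*(-3))) + (-543 + 299))*193 = ((2 + 5*(1 + 3)) - 244)*193 = ((2 + 5*4) - 244)*193 = ((2 + 20) - 244)*193 = (22 - 244)*193 = -222*193 = -42846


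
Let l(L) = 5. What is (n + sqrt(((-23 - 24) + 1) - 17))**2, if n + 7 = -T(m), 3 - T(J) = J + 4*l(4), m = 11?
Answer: 378 + 126*I*sqrt(7) ≈ 378.0 + 333.36*I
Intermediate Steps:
T(J) = -17 - J (T(J) = 3 - (J + 4*5) = 3 - (J + 20) = 3 - (20 + J) = 3 + (-20 - J) = -17 - J)
n = 21 (n = -7 - (-17 - 1*11) = -7 - (-17 - 11) = -7 - 1*(-28) = -7 + 28 = 21)
(n + sqrt(((-23 - 24) + 1) - 17))**2 = (21 + sqrt(((-23 - 24) + 1) - 17))**2 = (21 + sqrt((-47 + 1) - 17))**2 = (21 + sqrt(-46 - 17))**2 = (21 + sqrt(-63))**2 = (21 + 3*I*sqrt(7))**2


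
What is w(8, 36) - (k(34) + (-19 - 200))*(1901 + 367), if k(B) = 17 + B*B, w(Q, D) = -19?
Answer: -2163691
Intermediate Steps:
k(B) = 17 + B²
w(8, 36) - (k(34) + (-19 - 200))*(1901 + 367) = -19 - ((17 + 34²) + (-19 - 200))*(1901 + 367) = -19 - ((17 + 1156) - 219)*2268 = -19 - (1173 - 219)*2268 = -19 - 954*2268 = -19 - 1*2163672 = -19 - 2163672 = -2163691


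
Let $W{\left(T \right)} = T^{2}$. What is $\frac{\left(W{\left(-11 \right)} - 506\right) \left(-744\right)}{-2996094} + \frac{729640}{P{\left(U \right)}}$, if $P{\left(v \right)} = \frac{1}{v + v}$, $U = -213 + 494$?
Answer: $\frac{204761892402580}{499349} \approx 4.1006 \cdot 10^{8}$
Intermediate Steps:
$U = 281$
$P{\left(v \right)} = \frac{1}{2 v}$
$\frac{\left(W{\left(-11 \right)} - 506\right) \left(-744\right)}{-2996094} + \frac{729640}{P{\left(U \right)}} = \frac{\left(\left(-11\right)^{2} - 506\right) \left(-744\right)}{-2996094} + \frac{729640}{\frac{1}{2} \cdot \frac{1}{281}} = \left(121 - 506\right) \left(-744\right) \left(- \frac{1}{2996094}\right) + \frac{729640}{\frac{1}{2} \cdot \frac{1}{281}} = \left(-385\right) \left(-744\right) \left(- \frac{1}{2996094}\right) + 729640 \frac{1}{\frac{1}{562}} = 286440 \left(- \frac{1}{2996094}\right) + 729640 \cdot 562 = - \frac{47740}{499349} + 410057680 = \frac{204761892402580}{499349}$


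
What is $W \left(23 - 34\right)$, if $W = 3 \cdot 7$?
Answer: $-231$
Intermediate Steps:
$W = 21$
$W \left(23 - 34\right) = 21 \left(23 - 34\right) = 21 \left(-11\right) = -231$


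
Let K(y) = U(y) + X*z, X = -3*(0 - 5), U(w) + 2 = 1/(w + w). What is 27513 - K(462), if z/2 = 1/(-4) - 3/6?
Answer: 25444649/924 ≈ 27538.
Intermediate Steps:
U(w) = -2 + 1/(2*w) (U(w) = -2 + 1/(w + w) = -2 + 1/(2*w))
z = -3/2 (z = 2*(1/(-4) - 3/6) = 2*(1*(-¼) - 3*⅙) = 2*(-¼ - ½) = 2*(-¾) = -3/2 ≈ -1.5000)
X = 15 (X = -3*(-5) = 15)
K(y) = -49/2 + 1/(2*y) (K(y) = (-2 + 1/(2*y)) + 15*(-3/2) = (-2 + 1/(2*y)) - 45/2 = -49/2 + 1/(2*y))
27513 - K(462) = 27513 - (1 - 49*462)/(2*462) = 27513 - (1 - 22638)/(2*462) = 27513 - (-22637)/(2*462) = 27513 - 1*(-22637/924) = 27513 + 22637/924 = 25444649/924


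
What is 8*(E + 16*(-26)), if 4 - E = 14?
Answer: -3408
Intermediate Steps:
E = -10 (E = 4 - 1*14 = 4 - 14 = -10)
8*(E + 16*(-26)) = 8*(-10 + 16*(-26)) = 8*(-10 - 416) = 8*(-426) = -3408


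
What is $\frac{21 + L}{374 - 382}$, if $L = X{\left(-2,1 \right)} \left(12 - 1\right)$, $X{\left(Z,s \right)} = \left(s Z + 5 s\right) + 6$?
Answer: $-15$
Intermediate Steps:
$X{\left(Z,s \right)} = 6 + 5 s + Z s$ ($X{\left(Z,s \right)} = \left(Z s + 5 s\right) + 6 = \left(5 s + Z s\right) + 6 = 6 + 5 s + Z s$)
$L = 99$ ($L = \left(6 + 5 \cdot 1 - 2\right) \left(12 - 1\right) = \left(6 + 5 - 2\right) 11 = 9 \cdot 11 = 99$)
$\frac{21 + L}{374 - 382} = \frac{21 + 99}{374 - 382} = \frac{120}{-8} = 120 \left(- \frac{1}{8}\right) = -15$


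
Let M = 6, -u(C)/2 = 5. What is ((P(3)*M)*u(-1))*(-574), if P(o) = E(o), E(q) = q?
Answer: 103320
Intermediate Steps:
u(C) = -10 (u(C) = -2*5 = -10)
P(o) = o
((P(3)*M)*u(-1))*(-574) = ((3*6)*(-10))*(-574) = (18*(-10))*(-574) = -180*(-574) = 103320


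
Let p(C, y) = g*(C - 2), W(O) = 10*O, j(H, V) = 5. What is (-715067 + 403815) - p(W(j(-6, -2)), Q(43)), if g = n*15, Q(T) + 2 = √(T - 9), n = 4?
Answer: -314132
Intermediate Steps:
Q(T) = -2 + √(-9 + T) (Q(T) = -2 + √(T - 9) = -2 + √(-9 + T))
g = 60 (g = 4*15 = 60)
p(C, y) = -120 + 60*C (p(C, y) = 60*(C - 2) = 60*(-2 + C) = -120 + 60*C)
(-715067 + 403815) - p(W(j(-6, -2)), Q(43)) = (-715067 + 403815) - (-120 + 60*(10*5)) = -311252 - (-120 + 60*50) = -311252 - (-120 + 3000) = -311252 - 1*2880 = -311252 - 2880 = -314132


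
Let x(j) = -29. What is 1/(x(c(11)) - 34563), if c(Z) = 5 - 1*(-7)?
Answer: -1/34592 ≈ -2.8908e-5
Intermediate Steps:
c(Z) = 12 (c(Z) = 5 + 7 = 12)
1/(x(c(11)) - 34563) = 1/(-29 - 34563) = 1/(-34592) = -1/34592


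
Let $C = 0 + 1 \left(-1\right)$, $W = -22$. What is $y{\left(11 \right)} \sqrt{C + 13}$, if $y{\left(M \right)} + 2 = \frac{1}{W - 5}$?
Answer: $- \frac{110 \sqrt{3}}{27} \approx -7.0565$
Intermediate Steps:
$C = -1$ ($C = 0 - 1 = -1$)
$y{\left(M \right)} = - \frac{55}{27}$ ($y{\left(M \right)} = -2 + \frac{1}{-22 - 5} = -2 + \frac{1}{-27} = -2 - \frac{1}{27} = - \frac{55}{27}$)
$y{\left(11 \right)} \sqrt{C + 13} = - \frac{55 \sqrt{-1 + 13}}{27} = - \frac{55 \sqrt{12}}{27} = - \frac{55 \cdot 2 \sqrt{3}}{27} = - \frac{110 \sqrt{3}}{27}$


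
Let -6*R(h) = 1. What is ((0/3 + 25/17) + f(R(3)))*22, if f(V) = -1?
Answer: 176/17 ≈ 10.353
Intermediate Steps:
R(h) = -⅙ (R(h) = -⅙*1 = -⅙)
((0/3 + 25/17) + f(R(3)))*22 = ((0/3 + 25/17) - 1)*22 = ((0*(⅓) + 25*(1/17)) - 1)*22 = ((0 + 25/17) - 1)*22 = (25/17 - 1)*22 = (8/17)*22 = 176/17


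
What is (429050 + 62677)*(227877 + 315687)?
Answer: 267285095028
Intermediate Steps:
(429050 + 62677)*(227877 + 315687) = 491727*543564 = 267285095028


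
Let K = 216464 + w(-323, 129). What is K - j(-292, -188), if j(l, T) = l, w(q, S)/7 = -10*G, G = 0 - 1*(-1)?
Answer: 216686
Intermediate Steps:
G = 1 (G = 0 + 1 = 1)
w(q, S) = -70 (w(q, S) = 7*(-10*1) = 7*(-10) = -70)
K = 216394 (K = 216464 - 70 = 216394)
K - j(-292, -188) = 216394 - 1*(-292) = 216394 + 292 = 216686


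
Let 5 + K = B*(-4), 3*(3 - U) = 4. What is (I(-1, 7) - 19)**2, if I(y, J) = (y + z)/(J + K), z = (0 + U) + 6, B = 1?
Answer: 4489/9 ≈ 498.78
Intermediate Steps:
U = 5/3 (U = 3 - 1/3*4 = 3 - 4/3 = 5/3 ≈ 1.6667)
z = 23/3 (z = (0 + 5/3) + 6 = 5/3 + 6 = 23/3 ≈ 7.6667)
K = -9 (K = -5 + 1*(-4) = -5 - 4 = -9)
I(y, J) = (23/3 + y)/(-9 + J) (I(y, J) = (y + 23/3)/(J - 9) = (23/3 + y)/(-9 + J))
(I(-1, 7) - 19)**2 = ((23/3 - 1)/(-9 + 7) - 19)**2 = ((20/3)/(-2) - 19)**2 = (-1/2*20/3 - 19)**2 = (-10/3 - 19)**2 = (-67/3)**2 = 4489/9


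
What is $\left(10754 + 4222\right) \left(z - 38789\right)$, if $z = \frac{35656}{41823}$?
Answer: $- \frac{2699401853824}{4647} \approx -5.8089 \cdot 10^{8}$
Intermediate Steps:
$z = \frac{35656}{41823}$ ($z = 35656 \cdot \frac{1}{41823} = \frac{35656}{41823} \approx 0.85254$)
$\left(10754 + 4222\right) \left(z - 38789\right) = \left(10754 + 4222\right) \left(\frac{35656}{41823} - 38789\right) = 14976 \left(- \frac{1622236691}{41823}\right) = - \frac{2699401853824}{4647}$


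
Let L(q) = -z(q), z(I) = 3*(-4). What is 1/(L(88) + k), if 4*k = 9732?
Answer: 1/2445 ≈ 0.00040900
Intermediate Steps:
k = 2433 (k = (¼)*9732 = 2433)
z(I) = -12
L(q) = 12 (L(q) = -1*(-12) = 12)
1/(L(88) + k) = 1/(12 + 2433) = 1/2445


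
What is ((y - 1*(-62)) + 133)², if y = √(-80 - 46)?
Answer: 37899 + 1170*I*√14 ≈ 37899.0 + 4377.7*I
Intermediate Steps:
y = 3*I*√14 (y = √(-126) = 3*I*√14 ≈ 11.225*I)
((y - 1*(-62)) + 133)² = ((3*I*√14 - 1*(-62)) + 133)² = ((3*I*√14 + 62) + 133)² = ((62 + 3*I*√14) + 133)² = (195 + 3*I*√14)²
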